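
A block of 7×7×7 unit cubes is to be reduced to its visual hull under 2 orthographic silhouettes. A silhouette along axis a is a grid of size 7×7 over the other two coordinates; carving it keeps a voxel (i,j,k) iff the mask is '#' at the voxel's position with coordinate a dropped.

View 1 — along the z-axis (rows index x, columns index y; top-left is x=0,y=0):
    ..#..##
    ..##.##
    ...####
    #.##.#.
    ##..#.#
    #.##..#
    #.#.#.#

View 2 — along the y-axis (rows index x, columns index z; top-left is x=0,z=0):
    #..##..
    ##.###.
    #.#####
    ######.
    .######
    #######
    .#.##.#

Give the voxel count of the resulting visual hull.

full grid |V| = 343
carve view 1 (along z, XY-mask fill 27/49): 189 voxels remain
carve view 2 (along y, XZ-mask fill 37/49): 145 voxels remain

|visual hull| = 145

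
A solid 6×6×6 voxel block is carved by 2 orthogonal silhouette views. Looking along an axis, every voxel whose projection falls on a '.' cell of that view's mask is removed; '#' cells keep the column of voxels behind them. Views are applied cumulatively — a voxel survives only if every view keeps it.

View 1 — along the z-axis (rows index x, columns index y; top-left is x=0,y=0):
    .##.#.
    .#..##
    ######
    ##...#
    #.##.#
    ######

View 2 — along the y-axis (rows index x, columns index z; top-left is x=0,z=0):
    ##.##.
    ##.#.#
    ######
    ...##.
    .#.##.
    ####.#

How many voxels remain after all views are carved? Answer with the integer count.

|visual hull| = 108

initial block: 6^3 = 216
[1] z-view keeps 25 columns → grid now 150
[2] y-view keeps 24 columns → grid now 108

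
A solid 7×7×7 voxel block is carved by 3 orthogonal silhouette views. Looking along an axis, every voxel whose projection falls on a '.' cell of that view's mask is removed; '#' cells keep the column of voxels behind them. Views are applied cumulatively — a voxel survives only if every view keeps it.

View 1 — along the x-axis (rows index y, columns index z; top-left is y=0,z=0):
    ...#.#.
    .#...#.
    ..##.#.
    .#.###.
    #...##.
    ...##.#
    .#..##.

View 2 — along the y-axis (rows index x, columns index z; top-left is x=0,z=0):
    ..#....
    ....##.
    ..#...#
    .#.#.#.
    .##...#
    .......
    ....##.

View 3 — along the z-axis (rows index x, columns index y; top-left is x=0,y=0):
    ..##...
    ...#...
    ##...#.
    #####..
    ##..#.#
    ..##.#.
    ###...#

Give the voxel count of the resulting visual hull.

full grid |V| = 343
V1 x: intersect with YZ mask (20 set) -- 140 left
V2 y: intersect with XZ mask (13 set) -- 41 left
V3 z: intersect with XY mask (22 set) -- 21 left

voxel count = 21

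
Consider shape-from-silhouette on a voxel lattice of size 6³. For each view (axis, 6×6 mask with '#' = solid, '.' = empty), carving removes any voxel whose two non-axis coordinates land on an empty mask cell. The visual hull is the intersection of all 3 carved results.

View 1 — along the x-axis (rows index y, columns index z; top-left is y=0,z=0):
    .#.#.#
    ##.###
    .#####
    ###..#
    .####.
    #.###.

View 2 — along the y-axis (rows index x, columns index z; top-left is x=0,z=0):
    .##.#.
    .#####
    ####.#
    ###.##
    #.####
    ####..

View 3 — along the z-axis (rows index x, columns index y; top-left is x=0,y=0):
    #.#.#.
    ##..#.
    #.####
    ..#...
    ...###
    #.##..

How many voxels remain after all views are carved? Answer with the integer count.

start: 6×6×6 = 216 voxels
carve view 1 (along x, YZ-mask fill 25/36): 150 voxels remain
carve view 2 (along y, XZ-mask fill 27/36): 113 voxels remain
carve view 3 (along z, XY-mask fill 18/36): 57 voxels remain

voxel count = 57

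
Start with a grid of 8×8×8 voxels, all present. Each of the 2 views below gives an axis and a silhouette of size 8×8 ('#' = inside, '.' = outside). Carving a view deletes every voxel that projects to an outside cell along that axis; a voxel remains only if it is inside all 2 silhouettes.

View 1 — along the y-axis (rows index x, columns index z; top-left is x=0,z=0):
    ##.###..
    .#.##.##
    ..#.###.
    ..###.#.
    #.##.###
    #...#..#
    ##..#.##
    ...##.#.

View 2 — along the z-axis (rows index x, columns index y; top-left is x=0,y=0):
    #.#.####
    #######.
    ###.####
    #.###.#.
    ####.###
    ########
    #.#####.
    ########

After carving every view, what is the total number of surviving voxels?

233 voxels

initial block: 8^3 = 512
[1] y-view keeps 35 columns → grid now 280
[2] z-view keeps 54 columns → grid now 233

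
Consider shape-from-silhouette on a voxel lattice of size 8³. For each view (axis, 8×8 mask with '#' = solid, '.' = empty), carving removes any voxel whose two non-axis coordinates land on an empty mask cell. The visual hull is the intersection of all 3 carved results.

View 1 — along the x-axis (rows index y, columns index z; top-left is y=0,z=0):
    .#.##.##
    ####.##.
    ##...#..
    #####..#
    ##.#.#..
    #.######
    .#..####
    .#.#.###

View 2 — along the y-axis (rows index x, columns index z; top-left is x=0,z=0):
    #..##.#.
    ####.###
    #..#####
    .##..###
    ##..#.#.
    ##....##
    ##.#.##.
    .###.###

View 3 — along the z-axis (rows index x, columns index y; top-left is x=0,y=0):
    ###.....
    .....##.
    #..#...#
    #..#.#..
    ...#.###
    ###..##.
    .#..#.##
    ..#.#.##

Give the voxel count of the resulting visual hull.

before carving: 512 voxels (8×8×8)
after view 1 [x-axis, 41 of 64 cells solid] → remaining = 328
after view 2 [y-axis, 41 of 64 cells solid] → remaining = 218
after view 3 [z-axis, 28 of 64 cells solid] → remaining = 94

|visual hull| = 94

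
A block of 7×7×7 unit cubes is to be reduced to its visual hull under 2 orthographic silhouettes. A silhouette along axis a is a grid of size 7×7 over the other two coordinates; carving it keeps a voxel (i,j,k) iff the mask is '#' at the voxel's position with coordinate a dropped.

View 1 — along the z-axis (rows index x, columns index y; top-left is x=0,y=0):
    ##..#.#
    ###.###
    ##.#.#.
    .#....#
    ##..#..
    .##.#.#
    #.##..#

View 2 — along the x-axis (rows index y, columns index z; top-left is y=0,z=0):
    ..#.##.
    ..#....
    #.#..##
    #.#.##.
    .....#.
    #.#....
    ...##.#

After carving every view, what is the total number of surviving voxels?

full grid |V| = 343
step 1: project along z, AND mask (27/49) → |grid| = 189
step 2: project along x, AND mask (18/49) → |grid| = 64

voxel count = 64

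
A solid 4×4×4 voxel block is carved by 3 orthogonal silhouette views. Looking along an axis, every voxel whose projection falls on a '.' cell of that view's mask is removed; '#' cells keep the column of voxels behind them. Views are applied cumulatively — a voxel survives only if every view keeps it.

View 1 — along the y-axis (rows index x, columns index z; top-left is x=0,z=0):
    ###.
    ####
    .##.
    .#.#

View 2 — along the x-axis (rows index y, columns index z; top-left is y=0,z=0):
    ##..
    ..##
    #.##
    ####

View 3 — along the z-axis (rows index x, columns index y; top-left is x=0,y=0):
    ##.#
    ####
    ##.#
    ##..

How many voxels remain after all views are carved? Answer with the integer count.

before carving: 64 voxels (4×4×4)
carve view 1 (along y, XZ-mask fill 11/16): 44 voxels remain
carve view 2 (along x, YZ-mask fill 11/16): 29 voxels remain
carve view 3 (along z, XY-mask fill 12/16): 23 voxels remain

23 voxels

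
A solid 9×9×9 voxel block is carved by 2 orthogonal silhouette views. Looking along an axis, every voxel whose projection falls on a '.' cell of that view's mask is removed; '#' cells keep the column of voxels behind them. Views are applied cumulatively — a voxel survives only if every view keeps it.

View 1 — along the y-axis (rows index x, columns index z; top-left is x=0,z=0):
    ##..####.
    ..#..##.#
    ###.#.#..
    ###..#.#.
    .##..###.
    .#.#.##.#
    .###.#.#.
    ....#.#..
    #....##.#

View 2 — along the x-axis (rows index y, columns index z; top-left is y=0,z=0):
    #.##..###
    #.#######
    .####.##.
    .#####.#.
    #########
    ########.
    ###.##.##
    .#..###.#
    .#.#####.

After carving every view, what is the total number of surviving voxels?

280 voxels

full grid |V| = 729
  1. axis=1 (XZ plane), |mask|=41  ⇒  voxels=369
  2. axis=0 (YZ plane), |mask|=61  ⇒  voxels=280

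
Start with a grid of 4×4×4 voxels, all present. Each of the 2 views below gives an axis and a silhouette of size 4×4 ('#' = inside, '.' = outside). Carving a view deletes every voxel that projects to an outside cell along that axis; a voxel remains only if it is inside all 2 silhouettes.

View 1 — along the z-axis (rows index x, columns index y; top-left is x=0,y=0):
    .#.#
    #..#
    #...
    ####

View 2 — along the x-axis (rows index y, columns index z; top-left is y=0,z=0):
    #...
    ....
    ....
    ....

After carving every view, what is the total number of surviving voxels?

before carving: 64 voxels (4×4×4)
carve view 1 (along z, XY-mask fill 9/16): 36 voxels remain
carve view 2 (along x, YZ-mask fill 1/16): 3 voxels remain

voxel count = 3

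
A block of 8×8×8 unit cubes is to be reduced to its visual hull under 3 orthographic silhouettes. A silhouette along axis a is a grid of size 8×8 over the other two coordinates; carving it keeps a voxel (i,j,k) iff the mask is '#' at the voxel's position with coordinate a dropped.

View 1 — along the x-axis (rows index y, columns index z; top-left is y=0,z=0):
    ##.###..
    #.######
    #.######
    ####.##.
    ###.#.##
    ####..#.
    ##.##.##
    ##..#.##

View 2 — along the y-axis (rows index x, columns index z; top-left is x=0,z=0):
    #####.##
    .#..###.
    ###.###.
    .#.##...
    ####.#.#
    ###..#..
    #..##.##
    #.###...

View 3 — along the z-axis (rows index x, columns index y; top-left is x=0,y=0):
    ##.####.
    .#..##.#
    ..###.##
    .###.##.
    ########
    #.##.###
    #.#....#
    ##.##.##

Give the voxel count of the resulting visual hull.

voxel count = 158

full grid |V| = 512
step 1: project along x, AND mask (47/64) → |grid| = 376
step 2: project along y, AND mask (39/64) → |grid| = 234
step 3: project along z, AND mask (43/64) → |grid| = 158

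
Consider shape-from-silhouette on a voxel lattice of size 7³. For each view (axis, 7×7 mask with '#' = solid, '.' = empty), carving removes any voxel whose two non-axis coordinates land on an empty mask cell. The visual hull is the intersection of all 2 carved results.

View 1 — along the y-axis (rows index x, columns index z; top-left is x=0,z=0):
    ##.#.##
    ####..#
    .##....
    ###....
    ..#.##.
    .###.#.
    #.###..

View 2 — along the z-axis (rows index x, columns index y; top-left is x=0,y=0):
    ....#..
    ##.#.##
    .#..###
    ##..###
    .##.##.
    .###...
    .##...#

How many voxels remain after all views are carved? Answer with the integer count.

|visual hull| = 89

full grid |V| = 343
step 1: project along y, AND mask (26/49) → |grid| = 182
step 2: project along z, AND mask (25/49) → |grid| = 89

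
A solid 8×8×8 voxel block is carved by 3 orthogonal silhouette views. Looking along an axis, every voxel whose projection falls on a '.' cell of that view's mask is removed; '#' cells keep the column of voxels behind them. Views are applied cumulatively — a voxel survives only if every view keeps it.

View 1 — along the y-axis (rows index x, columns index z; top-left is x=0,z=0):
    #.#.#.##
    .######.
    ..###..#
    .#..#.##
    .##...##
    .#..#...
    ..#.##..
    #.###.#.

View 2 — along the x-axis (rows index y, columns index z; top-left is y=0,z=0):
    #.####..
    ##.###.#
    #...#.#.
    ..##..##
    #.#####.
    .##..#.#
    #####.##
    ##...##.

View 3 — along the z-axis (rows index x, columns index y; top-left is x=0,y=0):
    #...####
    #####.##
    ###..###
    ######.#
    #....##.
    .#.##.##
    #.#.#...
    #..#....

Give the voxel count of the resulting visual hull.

full grid |V| = 512
after view 1 [y-axis, 33 of 64 cells solid] → remaining = 264
after view 2 [x-axis, 39 of 64 cells solid] → remaining = 159
after view 3 [z-axis, 38 of 64 cells solid] → remaining = 97

voxel count = 97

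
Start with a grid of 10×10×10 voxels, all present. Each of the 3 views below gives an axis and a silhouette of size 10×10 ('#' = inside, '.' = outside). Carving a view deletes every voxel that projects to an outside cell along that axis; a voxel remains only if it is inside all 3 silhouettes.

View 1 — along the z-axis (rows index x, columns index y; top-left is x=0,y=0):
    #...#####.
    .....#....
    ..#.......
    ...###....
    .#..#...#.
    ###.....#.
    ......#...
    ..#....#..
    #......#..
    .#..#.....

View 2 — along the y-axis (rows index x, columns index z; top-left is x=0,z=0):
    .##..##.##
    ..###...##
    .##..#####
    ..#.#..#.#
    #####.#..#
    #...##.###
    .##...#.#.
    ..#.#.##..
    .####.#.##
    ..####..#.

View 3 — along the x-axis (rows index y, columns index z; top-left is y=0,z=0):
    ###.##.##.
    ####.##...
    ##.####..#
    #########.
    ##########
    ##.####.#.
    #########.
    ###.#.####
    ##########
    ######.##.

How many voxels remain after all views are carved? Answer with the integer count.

remaining voxels: 109

initial block: 10^3 = 1000
after view 1 [z-axis, 25 of 100 cells solid] → remaining = 250
after view 2 [y-axis, 55 of 100 cells solid] → remaining = 141
after view 3 [x-axis, 81 of 100 cells solid] → remaining = 109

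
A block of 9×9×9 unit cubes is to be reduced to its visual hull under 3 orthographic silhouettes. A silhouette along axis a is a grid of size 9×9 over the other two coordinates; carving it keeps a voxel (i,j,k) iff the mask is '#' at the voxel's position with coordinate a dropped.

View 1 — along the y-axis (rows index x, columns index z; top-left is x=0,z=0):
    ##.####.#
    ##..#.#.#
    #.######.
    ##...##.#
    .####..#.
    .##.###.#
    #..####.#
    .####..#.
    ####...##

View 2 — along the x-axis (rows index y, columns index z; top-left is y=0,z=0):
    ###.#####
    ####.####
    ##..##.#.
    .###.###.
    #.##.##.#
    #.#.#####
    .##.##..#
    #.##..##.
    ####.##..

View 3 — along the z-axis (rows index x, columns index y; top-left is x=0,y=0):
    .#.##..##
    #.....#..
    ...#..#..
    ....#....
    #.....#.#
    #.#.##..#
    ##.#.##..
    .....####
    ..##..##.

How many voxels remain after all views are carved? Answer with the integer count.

initial block: 9^3 = 729
carve view 1 (along y, XZ-mask fill 52/81): 468 voxels remain
carve view 2 (along x, YZ-mask fill 56/81): 318 voxels remain
carve view 3 (along z, XY-mask fill 31/81): 122 voxels remain

|visual hull| = 122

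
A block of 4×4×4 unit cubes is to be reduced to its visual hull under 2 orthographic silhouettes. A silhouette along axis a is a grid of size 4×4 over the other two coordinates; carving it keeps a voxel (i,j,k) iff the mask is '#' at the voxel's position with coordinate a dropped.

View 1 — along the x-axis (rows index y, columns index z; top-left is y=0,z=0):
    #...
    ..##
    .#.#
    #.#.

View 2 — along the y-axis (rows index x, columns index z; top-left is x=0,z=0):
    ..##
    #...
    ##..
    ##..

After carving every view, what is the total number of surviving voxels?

initial block: 4^3 = 64
carve view 1 (along x, YZ-mask fill 7/16): 28 voxels remain
carve view 2 (along y, XZ-mask fill 7/16): 12 voxels remain

remaining voxels: 12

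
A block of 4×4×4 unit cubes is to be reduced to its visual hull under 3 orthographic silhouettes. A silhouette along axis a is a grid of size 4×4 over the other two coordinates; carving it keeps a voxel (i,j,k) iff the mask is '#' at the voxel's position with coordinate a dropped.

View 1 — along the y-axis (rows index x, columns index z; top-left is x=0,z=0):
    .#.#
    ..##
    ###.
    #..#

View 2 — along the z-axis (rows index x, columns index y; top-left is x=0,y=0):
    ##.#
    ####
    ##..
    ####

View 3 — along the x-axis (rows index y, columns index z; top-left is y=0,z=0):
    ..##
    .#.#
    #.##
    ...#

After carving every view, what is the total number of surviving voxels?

17 voxels

before carving: 64 voxels (4×4×4)
carve view 1 (along y, XZ-mask fill 9/16): 36 voxels remain
carve view 2 (along z, XY-mask fill 13/16): 28 voxels remain
carve view 3 (along x, YZ-mask fill 8/16): 17 voxels remain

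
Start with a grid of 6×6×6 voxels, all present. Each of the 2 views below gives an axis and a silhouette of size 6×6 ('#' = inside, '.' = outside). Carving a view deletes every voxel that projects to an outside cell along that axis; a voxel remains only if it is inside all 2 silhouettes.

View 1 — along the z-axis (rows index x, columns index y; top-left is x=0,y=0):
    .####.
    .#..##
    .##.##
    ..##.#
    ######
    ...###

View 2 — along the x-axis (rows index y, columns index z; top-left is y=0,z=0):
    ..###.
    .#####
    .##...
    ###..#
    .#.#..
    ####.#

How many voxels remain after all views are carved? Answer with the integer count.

before carving: 216 voxels (6×6×6)
V1 z: intersect with XY mask (23 set) -- 138 left
V2 x: intersect with YZ mask (21 set) -- 82 left

voxel count = 82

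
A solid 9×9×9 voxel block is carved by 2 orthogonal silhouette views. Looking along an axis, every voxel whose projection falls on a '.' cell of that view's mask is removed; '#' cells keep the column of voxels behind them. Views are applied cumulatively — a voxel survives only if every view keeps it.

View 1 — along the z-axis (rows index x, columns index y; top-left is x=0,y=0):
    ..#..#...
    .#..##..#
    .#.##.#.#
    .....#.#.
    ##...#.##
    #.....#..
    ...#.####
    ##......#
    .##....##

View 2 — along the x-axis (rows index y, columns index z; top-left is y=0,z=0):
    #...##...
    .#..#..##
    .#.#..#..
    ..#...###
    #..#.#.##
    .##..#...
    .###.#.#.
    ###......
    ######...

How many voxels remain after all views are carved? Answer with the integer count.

initial block: 9^3 = 729
after view 1 [z-axis, 32 of 81 cells solid] → remaining = 288
after view 2 [x-axis, 36 of 81 cells solid] → remaining = 131

|visual hull| = 131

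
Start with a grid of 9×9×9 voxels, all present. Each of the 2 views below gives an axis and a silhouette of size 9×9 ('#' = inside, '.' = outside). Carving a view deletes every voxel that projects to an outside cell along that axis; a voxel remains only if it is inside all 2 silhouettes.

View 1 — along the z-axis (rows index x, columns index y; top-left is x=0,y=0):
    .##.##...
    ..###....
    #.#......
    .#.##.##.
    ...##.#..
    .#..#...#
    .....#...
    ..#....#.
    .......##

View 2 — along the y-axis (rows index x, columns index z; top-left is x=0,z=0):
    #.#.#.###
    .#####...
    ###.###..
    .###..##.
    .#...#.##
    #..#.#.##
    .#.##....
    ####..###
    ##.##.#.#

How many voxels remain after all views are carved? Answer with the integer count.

|visual hull| = 132

before carving: 729 voxels (9×9×9)
V1 z: intersect with XY mask (25 set) -- 225 left
V2 y: intersect with XZ mask (47 set) -- 132 left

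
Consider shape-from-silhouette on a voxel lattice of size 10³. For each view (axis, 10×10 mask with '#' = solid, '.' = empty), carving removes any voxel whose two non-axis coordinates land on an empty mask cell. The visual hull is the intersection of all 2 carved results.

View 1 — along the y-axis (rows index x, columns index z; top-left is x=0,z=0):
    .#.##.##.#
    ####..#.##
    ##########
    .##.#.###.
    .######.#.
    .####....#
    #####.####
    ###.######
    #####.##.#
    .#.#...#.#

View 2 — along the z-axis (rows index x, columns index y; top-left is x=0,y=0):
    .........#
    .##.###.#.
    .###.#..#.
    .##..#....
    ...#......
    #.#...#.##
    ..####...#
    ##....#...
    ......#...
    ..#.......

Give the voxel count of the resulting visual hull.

|visual hull| = 232

before carving: 1000 voxels (10×10×10)
  1. axis=1 (XZ plane), |mask|=71  ⇒  voxels=710
  2. axis=2 (XY plane), |mask|=31  ⇒  voxels=232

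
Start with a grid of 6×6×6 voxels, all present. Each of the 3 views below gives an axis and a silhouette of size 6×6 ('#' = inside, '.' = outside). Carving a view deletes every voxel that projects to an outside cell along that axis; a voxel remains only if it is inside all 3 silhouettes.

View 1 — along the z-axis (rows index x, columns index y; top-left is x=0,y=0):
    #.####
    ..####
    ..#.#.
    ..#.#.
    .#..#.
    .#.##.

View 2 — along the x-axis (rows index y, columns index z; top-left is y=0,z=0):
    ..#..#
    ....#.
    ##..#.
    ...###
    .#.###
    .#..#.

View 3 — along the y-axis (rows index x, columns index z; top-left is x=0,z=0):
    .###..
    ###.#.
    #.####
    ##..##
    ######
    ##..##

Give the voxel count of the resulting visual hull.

|visual hull| = 36

start: 6×6×6 = 216 voxels
  1. axis=2 (XY plane), |mask|=18  ⇒  voxels=108
  2. axis=0 (YZ plane), |mask|=15  ⇒  voxels=53
  3. axis=1 (XZ plane), |mask|=26  ⇒  voxels=36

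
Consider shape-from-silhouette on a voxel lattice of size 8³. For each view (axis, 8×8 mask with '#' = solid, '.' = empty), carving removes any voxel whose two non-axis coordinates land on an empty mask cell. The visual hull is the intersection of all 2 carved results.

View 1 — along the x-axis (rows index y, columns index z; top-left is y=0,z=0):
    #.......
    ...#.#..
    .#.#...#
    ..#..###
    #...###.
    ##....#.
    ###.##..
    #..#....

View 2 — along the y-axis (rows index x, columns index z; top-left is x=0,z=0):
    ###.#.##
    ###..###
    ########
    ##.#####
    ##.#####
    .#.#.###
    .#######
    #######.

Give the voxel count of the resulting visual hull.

remaining voxels: 160

initial block: 8^3 = 512
[1] x-view keeps 24 columns → grid now 192
[2] y-view keeps 53 columns → grid now 160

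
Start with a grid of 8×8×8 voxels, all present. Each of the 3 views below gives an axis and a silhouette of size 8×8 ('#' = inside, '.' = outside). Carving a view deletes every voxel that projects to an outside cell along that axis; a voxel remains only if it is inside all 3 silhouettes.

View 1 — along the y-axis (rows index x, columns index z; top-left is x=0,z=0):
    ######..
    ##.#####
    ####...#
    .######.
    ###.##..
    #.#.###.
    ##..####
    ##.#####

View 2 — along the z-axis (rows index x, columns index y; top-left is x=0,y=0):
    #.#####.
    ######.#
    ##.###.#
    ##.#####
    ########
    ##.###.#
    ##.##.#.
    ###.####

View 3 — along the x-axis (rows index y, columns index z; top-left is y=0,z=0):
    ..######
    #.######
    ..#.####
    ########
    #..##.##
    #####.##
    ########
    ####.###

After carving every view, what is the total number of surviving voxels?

245 voxels

before carving: 512 voxels (8×8×8)
[1] y-view keeps 47 columns → grid now 376
[2] z-view keeps 52 columns → grid now 306
[3] x-view keeps 53 columns → grid now 245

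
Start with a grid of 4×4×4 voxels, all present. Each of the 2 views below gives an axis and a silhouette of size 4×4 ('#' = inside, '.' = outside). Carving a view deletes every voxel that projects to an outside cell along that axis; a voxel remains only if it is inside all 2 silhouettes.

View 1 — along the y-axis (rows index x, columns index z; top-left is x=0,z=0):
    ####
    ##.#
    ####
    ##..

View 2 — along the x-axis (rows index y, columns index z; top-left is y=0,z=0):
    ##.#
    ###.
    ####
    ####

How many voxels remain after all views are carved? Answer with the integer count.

remaining voxels: 47

before carving: 64 voxels (4×4×4)
  1. axis=1 (XZ plane), |mask|=13  ⇒  voxels=52
  2. axis=0 (YZ plane), |mask|=14  ⇒  voxels=47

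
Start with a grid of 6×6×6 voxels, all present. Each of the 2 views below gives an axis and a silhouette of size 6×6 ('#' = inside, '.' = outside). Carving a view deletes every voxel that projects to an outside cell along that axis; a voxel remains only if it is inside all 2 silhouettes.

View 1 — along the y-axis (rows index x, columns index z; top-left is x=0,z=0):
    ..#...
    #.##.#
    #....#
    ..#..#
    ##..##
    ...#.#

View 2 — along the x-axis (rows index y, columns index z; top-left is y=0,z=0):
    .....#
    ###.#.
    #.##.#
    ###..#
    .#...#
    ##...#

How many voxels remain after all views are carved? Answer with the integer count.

initial block: 6^3 = 216
after view 1 [y-axis, 15 of 36 cells solid] → remaining = 90
after view 2 [x-axis, 18 of 36 cells solid] → remaining = 53

remaining voxels: 53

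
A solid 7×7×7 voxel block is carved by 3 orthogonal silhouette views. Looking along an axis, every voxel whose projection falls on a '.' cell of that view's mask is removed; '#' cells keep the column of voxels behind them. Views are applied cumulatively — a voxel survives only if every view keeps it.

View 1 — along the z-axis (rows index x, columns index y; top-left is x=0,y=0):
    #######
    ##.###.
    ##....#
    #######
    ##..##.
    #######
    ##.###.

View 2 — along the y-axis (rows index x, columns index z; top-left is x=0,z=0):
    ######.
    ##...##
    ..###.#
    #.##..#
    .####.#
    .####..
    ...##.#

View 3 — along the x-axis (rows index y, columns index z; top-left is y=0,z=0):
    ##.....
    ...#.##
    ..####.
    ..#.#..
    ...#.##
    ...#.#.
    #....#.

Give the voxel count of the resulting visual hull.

56 voxels

initial block: 7^3 = 343
after view 1 [z-axis, 38 of 49 cells solid] → remaining = 266
after view 2 [y-axis, 30 of 49 cells solid] → remaining = 165
after view 3 [x-axis, 18 of 49 cells solid] → remaining = 56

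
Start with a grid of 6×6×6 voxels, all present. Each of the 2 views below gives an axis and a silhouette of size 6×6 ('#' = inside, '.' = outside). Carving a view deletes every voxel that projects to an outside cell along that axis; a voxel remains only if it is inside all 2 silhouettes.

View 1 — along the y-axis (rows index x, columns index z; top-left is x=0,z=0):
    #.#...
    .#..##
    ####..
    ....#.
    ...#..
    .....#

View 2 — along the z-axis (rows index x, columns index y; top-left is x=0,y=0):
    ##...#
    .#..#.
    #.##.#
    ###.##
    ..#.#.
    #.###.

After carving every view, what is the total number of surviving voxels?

before carving: 216 voxels (6×6×6)
V1 y: intersect with XZ mask (12 set) -- 72 left
V2 z: intersect with XY mask (20 set) -- 39 left

|visual hull| = 39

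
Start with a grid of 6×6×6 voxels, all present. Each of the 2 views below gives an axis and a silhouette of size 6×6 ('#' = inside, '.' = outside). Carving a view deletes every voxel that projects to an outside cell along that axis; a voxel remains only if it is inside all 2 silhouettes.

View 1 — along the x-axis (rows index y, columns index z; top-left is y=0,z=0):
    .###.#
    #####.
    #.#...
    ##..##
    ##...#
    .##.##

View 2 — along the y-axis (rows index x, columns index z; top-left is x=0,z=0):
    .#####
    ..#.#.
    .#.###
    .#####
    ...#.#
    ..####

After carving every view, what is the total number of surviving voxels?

full grid |V| = 216
[1] x-view keeps 22 columns → grid now 132
[2] y-view keeps 22 columns → grid now 76

remaining voxels: 76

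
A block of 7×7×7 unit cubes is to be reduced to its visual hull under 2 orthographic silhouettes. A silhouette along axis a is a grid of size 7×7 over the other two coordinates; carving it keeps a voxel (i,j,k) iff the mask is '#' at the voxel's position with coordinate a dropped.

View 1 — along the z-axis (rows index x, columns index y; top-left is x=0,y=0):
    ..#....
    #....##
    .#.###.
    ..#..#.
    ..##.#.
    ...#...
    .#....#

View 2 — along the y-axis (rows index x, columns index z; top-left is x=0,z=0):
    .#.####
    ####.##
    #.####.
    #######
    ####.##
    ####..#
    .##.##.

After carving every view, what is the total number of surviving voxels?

full grid |V| = 343
step 1: project along z, AND mask (16/49) → |grid| = 112
step 2: project along y, AND mask (38/49) → |grid| = 88

remaining voxels: 88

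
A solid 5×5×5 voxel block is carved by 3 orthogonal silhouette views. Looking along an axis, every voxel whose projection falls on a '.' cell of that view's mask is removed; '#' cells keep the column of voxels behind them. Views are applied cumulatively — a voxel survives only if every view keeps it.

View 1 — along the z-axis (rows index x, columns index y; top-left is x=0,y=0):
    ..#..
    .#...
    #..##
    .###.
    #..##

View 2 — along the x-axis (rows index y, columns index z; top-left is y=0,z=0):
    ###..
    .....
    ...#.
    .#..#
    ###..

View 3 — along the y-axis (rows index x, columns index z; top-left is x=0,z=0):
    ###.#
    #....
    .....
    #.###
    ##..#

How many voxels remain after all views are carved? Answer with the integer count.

remaining voxels: 8

start: 5×5×5 = 125 voxels
  1. axis=2 (XY plane), |mask|=11  ⇒  voxels=55
  2. axis=0 (YZ plane), |mask|=9  ⇒  voxels=20
  3. axis=1 (XZ plane), |mask|=12  ⇒  voxels=8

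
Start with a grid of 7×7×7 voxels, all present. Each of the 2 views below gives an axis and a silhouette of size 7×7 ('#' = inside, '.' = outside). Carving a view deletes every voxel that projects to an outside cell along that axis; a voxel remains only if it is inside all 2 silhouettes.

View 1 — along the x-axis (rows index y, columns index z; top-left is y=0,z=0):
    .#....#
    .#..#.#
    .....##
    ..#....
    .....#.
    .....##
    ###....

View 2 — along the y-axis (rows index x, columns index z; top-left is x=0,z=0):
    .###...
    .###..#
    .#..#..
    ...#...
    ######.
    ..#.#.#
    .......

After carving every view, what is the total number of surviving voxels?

voxel count = 35

initial block: 7^3 = 343
  1. axis=0 (YZ plane), |mask|=14  ⇒  voxels=98
  2. axis=1 (XZ plane), |mask|=19  ⇒  voxels=35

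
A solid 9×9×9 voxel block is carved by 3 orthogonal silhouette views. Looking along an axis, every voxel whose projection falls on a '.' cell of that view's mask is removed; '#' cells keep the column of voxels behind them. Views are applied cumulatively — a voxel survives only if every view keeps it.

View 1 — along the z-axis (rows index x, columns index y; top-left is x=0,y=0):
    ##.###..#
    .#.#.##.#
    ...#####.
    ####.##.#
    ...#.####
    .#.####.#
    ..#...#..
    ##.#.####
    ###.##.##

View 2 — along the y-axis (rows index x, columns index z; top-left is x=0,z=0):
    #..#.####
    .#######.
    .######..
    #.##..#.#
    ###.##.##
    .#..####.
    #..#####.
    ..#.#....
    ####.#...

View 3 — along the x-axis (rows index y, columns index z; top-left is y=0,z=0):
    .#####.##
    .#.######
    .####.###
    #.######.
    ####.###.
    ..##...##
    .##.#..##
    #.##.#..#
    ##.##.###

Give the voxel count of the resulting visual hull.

|visual hull| = 175

full grid |V| = 729
after view 1 [z-axis, 50 of 81 cells solid] → remaining = 450
after view 2 [y-axis, 49 of 81 cells solid] → remaining = 262
after view 3 [x-axis, 56 of 81 cells solid] → remaining = 175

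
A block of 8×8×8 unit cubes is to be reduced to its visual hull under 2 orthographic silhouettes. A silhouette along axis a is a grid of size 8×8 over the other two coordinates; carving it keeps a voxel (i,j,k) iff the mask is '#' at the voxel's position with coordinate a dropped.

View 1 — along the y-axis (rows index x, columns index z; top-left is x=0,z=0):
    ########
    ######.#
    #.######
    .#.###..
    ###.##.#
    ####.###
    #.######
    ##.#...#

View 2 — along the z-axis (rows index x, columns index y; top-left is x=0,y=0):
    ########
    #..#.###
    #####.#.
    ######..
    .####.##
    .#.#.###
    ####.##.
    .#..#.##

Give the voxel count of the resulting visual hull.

|visual hull| = 294

start: 8×8×8 = 512 voxels
[1] y-view keeps 50 columns → grid now 400
[2] z-view keeps 46 columns → grid now 294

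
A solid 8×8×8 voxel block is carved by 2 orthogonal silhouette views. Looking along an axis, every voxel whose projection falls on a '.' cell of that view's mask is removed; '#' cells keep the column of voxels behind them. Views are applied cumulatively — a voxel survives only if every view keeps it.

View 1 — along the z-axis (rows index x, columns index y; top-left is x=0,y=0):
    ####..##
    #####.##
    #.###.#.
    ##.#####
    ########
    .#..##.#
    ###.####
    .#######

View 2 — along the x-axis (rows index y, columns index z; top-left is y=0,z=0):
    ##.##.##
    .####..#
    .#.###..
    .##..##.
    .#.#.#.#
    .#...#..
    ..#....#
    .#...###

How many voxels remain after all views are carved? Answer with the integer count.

start: 8×8×8 = 512 voxels
[1] z-view keeps 51 columns → grid now 408
[2] x-view keeps 31 columns → grid now 199

remaining voxels: 199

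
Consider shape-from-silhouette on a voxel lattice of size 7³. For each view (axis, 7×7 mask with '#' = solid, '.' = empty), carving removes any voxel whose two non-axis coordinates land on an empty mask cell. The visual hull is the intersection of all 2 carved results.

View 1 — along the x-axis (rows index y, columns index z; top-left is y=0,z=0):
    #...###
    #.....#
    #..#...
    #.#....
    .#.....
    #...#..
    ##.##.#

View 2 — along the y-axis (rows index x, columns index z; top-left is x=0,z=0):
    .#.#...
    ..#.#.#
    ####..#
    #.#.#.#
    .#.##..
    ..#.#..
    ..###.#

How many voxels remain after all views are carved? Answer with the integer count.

remaining voxels: 58

full grid |V| = 343
[1] x-view keeps 18 columns → grid now 126
[2] y-view keeps 23 columns → grid now 58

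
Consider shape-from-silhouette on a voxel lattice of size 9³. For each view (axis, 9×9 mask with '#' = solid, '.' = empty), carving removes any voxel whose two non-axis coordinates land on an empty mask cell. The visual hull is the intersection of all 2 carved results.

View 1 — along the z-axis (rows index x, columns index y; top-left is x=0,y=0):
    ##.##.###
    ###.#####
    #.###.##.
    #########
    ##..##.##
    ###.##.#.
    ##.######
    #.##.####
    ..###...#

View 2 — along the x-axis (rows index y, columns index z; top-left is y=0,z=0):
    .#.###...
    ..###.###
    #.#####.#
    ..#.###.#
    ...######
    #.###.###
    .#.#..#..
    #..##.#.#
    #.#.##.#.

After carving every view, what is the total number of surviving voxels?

full grid |V| = 729
after view 1 [z-axis, 61 of 81 cells solid] → remaining = 549
after view 2 [x-axis, 48 of 81 cells solid] → remaining = 323

remaining voxels: 323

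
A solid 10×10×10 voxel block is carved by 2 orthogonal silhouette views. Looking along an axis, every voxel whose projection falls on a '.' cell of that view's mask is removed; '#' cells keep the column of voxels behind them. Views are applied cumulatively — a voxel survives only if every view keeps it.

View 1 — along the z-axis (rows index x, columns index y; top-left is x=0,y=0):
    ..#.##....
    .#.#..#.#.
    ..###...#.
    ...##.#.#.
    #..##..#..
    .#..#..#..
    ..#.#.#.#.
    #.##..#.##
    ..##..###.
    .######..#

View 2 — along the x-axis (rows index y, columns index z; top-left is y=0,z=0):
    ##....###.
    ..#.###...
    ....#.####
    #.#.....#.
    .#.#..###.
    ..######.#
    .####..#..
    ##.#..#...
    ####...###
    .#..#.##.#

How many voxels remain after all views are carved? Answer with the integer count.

before carving: 1000 voxels (10×10×10)
  1. axis=2 (XY plane), |mask|=44  ⇒  voxels=440
  2. axis=0 (YZ plane), |mask|=50  ⇒  voxels=216

remaining voxels: 216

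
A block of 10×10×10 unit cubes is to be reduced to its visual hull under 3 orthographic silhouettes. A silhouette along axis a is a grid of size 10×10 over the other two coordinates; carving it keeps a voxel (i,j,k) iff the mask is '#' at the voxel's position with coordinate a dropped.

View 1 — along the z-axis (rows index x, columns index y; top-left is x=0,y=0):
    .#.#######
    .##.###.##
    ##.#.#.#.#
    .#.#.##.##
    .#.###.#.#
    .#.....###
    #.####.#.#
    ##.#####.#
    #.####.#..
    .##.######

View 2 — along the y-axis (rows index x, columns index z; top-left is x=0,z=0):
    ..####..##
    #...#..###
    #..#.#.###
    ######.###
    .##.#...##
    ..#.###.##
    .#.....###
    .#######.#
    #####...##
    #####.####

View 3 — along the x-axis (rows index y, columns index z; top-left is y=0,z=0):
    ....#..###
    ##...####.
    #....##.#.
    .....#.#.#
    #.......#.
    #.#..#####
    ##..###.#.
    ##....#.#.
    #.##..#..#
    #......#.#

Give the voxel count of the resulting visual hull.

initial block: 10^3 = 1000
V1 z: intersect with XY mask (66 set) -- 660 left
V2 y: intersect with XZ mask (65 set) -- 433 left
V3 x: intersect with YZ mask (44 set) -- 186 left

remaining voxels: 186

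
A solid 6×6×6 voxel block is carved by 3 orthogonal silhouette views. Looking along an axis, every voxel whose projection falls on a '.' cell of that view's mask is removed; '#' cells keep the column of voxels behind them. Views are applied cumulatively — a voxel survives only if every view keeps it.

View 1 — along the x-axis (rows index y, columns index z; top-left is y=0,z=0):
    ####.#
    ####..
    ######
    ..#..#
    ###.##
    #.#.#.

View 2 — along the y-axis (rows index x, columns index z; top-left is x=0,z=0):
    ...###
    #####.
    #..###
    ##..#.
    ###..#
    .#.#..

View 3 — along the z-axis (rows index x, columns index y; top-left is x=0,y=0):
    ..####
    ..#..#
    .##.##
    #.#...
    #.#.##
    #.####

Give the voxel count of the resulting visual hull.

50 voxels

start: 6×6×6 = 216 voxels
  1. axis=0 (YZ plane), |mask|=25  ⇒  voxels=150
  2. axis=1 (XZ plane), |mask|=21  ⇒  voxels=84
  3. axis=2 (XY plane), |mask|=21  ⇒  voxels=50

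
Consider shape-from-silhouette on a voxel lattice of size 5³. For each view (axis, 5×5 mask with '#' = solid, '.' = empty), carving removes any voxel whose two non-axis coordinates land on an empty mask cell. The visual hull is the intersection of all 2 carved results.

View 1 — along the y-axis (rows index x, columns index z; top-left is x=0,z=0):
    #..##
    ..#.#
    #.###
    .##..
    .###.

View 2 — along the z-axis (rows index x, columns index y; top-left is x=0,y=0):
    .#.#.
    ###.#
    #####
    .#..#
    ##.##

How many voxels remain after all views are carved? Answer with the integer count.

50 voxels

initial block: 5^3 = 125
V1 y: intersect with XZ mask (14 set) -- 70 left
V2 z: intersect with XY mask (17 set) -- 50 left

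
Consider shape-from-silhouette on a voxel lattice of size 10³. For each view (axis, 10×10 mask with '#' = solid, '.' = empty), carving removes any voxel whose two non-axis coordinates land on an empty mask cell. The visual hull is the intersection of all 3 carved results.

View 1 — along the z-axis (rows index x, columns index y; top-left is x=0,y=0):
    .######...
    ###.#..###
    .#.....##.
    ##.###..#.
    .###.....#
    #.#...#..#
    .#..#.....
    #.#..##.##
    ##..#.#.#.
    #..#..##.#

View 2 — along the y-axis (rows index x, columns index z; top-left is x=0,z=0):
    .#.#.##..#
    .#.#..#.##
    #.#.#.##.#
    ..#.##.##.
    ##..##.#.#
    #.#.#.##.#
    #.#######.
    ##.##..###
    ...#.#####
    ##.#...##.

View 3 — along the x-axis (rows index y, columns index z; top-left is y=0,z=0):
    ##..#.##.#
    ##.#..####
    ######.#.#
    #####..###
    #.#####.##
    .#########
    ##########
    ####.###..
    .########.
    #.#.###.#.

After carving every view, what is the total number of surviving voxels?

start: 10×10×10 = 1000 voxels
after view 1 [z-axis, 48 of 100 cells solid] → remaining = 480
after view 2 [y-axis, 59 of 100 cells solid] → remaining = 274
after view 3 [x-axis, 77 of 100 cells solid] → remaining = 208

208 voxels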